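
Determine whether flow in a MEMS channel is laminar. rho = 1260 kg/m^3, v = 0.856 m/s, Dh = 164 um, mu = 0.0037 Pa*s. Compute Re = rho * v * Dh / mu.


Step 1: Convert Dh to meters: Dh = 164e-6 m
Step 2: Re = rho * v * Dh / mu
Re = 1260 * 0.856 * 164e-6 / 0.0037
Re = 47.806
Since Re = 47.806 is below ~2300, the flow is laminar.


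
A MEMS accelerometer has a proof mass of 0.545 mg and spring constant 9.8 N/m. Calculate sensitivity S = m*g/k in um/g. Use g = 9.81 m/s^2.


Step 1: Convert mass: m = 0.545 mg = 5.45e-07 kg
Step 2: S = m * g / k = 5.45e-07 * 9.81 / 9.8
Step 3: S = 5.46e-07 m/g
Step 4: Convert to um/g: S = 0.546 um/g


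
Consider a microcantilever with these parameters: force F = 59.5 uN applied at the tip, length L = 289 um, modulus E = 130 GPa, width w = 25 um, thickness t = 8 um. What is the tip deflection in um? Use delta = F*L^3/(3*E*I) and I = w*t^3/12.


Step 1: Calculate the second moment of area.
I = w * t^3 / 12 = 25 * 8^3 / 12 = 1066.6667 um^4
Step 2: Convert E to consistent units (1 GPa = 1000 uN/um^2).
E = 130 GPa = 130000 uN/um^2
Step 3: Calculate tip deflection.
delta = F * L^3 / (3 * E * I)
delta = 59.5 * 289^3 / (3 * 130000 * 1066.6667)
delta = 3.4524 um


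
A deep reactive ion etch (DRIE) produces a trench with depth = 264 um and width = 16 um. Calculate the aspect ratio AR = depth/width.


Step 1: AR = depth / width
Step 2: AR = 264 / 16
AR = 16.5


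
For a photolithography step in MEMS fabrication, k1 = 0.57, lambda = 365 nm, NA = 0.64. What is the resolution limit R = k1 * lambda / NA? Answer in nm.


Step 1: Identify values: k1 = 0.57, lambda = 365 nm, NA = 0.64
Step 2: R = k1 * lambda / NA
R = 0.57 * 365 / 0.64
R = 325.1 nm


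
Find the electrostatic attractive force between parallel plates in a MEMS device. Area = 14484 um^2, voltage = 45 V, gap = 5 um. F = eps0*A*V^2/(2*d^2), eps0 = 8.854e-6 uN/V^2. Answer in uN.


Step 1: Identify parameters.
eps0 = 8.854e-6 uN/V^2, A = 14484 um^2, V = 45 V, d = 5 um
Step 2: Compute V^2 = 45^2 = 2025
Step 3: Compute d^2 = 5^2 = 25
Step 4: F = 0.5 * 8.854e-6 * 14484 * 2025 / 25
F = 5.194 uN


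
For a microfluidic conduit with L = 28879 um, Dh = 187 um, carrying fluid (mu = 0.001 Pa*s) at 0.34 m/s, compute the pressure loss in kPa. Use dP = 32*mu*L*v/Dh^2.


Step 1: Convert to SI: L = 28879e-6 m, Dh = 187e-6 m
Step 2: dP = 32 * 0.001 * 28879e-6 * 0.34 / (187e-6)^2
Step 3: dP = 8985.20 Pa
Step 4: Convert to kPa: dP = 8.99 kPa


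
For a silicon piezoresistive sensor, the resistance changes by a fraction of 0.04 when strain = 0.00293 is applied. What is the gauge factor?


Step 1: Identify values.
dR/R = 0.04, strain = 0.00293
Step 2: GF = (dR/R) / strain = 0.04 / 0.00293
GF = 13.7


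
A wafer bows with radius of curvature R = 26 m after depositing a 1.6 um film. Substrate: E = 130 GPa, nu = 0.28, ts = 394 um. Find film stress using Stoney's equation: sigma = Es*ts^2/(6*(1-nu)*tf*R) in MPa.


Step 1: Compute numerator: Es * ts^2 = 130 * 394^2 = 20180680 (GPa*um^2)
Step 2: Compute denominator (R in um): 6*(1-nu)*tf*R = 6*0.72*1.6*26e6 = 179712000.0 (um^2)
Step 3: sigma (GPa) = 20180680 / 179712000.0 = 1.12295e-01 GPa
Step 4: Convert to MPa (x1000): sigma = 112.3 MPa


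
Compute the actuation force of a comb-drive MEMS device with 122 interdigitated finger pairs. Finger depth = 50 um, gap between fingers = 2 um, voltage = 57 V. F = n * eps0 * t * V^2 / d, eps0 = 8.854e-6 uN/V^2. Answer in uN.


Step 1: Parameters: n=122, eps0=8.854e-6 uN/V^2, t=50 um, V=57 V, d=2 um
Step 2: V^2 = 3249
Step 3: F = 122 * 8.854e-6 * 50 * 3249 / 2
F = 87.738 uN


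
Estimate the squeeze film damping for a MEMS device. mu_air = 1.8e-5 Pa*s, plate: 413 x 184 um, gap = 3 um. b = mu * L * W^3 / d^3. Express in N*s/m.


Step 1: Convert to SI.
L = 413e-6 m, W = 184e-6 m, d = 3e-6 m
Step 2: W^3 = (184e-6)^3 = 6.23e-12 m^3
Step 3: d^3 = (3e-6)^3 = 2.70e-17 m^3
Step 4: b = 1.8e-5 * 413e-6 * 6.23e-12 / 2.70e-17
b = 1.72e-03 N*s/m


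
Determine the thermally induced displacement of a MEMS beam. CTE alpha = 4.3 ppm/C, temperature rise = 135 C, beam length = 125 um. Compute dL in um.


Step 1: Convert CTE: alpha = 4.3 ppm/C = 4.3e-6 /C
Step 2: dL = 4.3e-6 * 135 * 125
dL = 0.0726 um


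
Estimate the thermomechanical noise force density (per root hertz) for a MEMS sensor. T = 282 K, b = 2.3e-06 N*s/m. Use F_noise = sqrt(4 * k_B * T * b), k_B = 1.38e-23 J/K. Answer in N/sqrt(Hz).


Step 1: Compute 4 * k_B * T * b
= 4 * 1.38e-23 * 282 * 2.3e-06
= 3.5803e-26 N^2/Hz
Step 2: F_noise = sqrt(3.5803e-26)
F_noise = 1.89e-13 N/sqrt(Hz)


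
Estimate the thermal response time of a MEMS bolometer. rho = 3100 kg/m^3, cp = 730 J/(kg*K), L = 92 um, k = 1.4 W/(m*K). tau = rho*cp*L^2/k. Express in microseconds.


Step 1: Convert L to m: L = 92e-6 m
Step 2: L^2 = (92e-6)^2 = 8.464e-09 m^2
Step 3: tau = 3100 * 730 * 8.464e-09 / 1.4 = 1.368145143e-02 s
Step 4: Convert to microseconds (multiply by 1e6).
tau = 13681.451 us


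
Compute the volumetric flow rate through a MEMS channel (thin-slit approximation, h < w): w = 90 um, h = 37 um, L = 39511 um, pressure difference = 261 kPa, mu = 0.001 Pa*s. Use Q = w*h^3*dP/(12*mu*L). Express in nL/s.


Step 1: Convert all dimensions to SI (meters).
w = 90e-6 m, h = 37e-6 m, L = 39511e-6 m, dP = 261e3 Pa
Step 2: Q = w * h^3 * dP / (12 * mu * L)
Q = 90e-6 * (37e-6)^3 * 261e3 / (12 * 0.001 * 39511e-6) = 2.5095099e-09 m^3/s
Step 3: Convert Q from m^3/s to nL/s (1 m^3 = 1e12 nL, so multiply by 1e12).
Q = 2509.51 nL/s


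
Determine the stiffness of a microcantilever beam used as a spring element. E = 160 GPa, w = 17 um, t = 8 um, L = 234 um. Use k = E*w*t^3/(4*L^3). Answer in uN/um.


Step 1: Convert E to consistent units (1 GPa = 1000 uN/um^2).
E = 160 GPa = 160000 uN/um^2
Step 2: Compute t^3 = 8^3 = 512
Step 3: Compute L^3 = 234^3 = 12812904
Step 4: k = 160000 * 17 * 512 / (4 * 12812904)
k = 27.1726 uN/um


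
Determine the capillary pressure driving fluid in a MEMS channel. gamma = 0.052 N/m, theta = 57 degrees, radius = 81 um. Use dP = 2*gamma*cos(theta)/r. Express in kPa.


Step 1: cos(57 deg) = 0.5446
Step 2: Convert r to m: r = 81e-6 m
Step 3: dP = 2 * 0.052 * 0.5446 / 81e-6 = 699.2 Pa
Step 4: Convert Pa to kPa (divide by 1000).
dP = 0.7 kPa


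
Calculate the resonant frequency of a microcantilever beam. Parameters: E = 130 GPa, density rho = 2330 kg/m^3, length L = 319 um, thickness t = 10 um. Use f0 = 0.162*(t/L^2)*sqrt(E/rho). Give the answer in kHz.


Step 1: Convert units to SI.
t_SI = 10e-6 m, L_SI = 319e-6 m
Step 2: Calculate sqrt(E/rho).
sqrt(130e9 / 2330) = 7469.54 m/s
Step 3: Compute f0.
f0 = 0.162 * 10e-6 / (319e-6)^2 * 7469.54 = 118912.5 Hz = 118.91 kHz


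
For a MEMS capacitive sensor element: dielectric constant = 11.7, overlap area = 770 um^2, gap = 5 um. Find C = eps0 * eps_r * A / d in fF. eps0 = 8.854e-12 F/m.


Step 1: Convert area to m^2: A = 770e-12 m^2
Step 2: Convert gap to m: d = 5e-6 m
Step 3: C = eps0 * eps_r * A / d
C = 8.854e-12 * 11.7 * 770e-12 / 5e-6
Step 4: Convert to fF (multiply by 1e15).
C = 15.95 fF


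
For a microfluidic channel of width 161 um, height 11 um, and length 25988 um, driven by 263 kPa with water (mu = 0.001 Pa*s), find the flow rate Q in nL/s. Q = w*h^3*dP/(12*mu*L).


Step 1: Convert all dimensions to SI (meters).
w = 161e-6 m, h = 11e-6 m, L = 25988e-6 m, dP = 263e3 Pa
Step 2: Q = w * h^3 * dP / (12 * mu * L)
Q = 161e-6 * (11e-6)^3 * 263e3 / (12 * 0.001 * 25988e-6) = 1.807197e-10 m^3/s
Step 3: Convert Q from m^3/s to nL/s (1 m^3 = 1e12 nL, so multiply by 1e12).
Q = 180.72 nL/s


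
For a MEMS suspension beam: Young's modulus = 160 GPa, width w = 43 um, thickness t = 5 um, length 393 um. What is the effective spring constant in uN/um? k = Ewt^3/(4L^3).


Step 1: Convert E to consistent units (1 GPa = 1000 uN/um^2).
E = 160 GPa = 160000 uN/um^2
Step 2: Compute t^3 = 5^3 = 125
Step 3: Compute L^3 = 393^3 = 60698457
Step 4: k = 160000 * 43 * 125 / (4 * 60698457)
k = 3.5421 uN/um


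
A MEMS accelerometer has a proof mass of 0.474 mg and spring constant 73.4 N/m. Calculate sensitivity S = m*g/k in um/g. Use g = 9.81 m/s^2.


Step 1: Convert mass: m = 0.474 mg = 4.74e-07 kg
Step 2: S = m * g / k = 4.74e-07 * 9.81 / 73.4
Step 3: S = 6.34e-08 m/g
Step 4: Convert to um/g: S = 0.063 um/g


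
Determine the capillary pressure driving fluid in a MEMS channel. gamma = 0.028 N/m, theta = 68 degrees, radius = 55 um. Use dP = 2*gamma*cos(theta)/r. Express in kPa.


Step 1: cos(68 deg) = 0.3746
Step 2: Convert r to m: r = 55e-6 m
Step 3: dP = 2 * 0.028 * 0.3746 / 55e-6 = 381.4 Pa
Step 4: Convert Pa to kPa (divide by 1000).
dP = 0.38 kPa


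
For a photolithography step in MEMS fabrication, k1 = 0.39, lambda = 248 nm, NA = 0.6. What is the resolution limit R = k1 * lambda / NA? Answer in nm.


Step 1: Identify values: k1 = 0.39, lambda = 248 nm, NA = 0.6
Step 2: R = k1 * lambda / NA
R = 0.39 * 248 / 0.6
R = 161.2 nm


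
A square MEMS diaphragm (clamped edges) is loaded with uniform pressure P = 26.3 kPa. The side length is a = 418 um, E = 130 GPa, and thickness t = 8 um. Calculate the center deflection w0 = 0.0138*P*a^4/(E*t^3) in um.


Step 1: Convert pressure to compatible units (E is in GPa, so P in GPa).
P = 26.3 kPa = 26.3e-6 GPa
Step 2: Compute numerator: 0.0138 * P * a^4.
a^4 = 418^4 = 30528476176
numerator = 0.0138 * 26.3e-6 * 30528476176 = 1.108e+04
Step 3: Compute denominator: E * t^3 = 130 * 8^3 = 66560
Step 4: w0 = numerator / denominator = 1.108e+04 / 66560 = 0.1665 um


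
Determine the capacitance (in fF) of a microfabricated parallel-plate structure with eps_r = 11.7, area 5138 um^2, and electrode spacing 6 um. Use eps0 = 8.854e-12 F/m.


Step 1: Convert area to m^2: A = 5138e-12 m^2
Step 2: Convert gap to m: d = 6e-6 m
Step 3: C = eps0 * eps_r * A / d
C = 8.854e-12 * 11.7 * 5138e-12 / 6e-6
Step 4: Convert to fF (multiply by 1e15).
C = 88.71 fF


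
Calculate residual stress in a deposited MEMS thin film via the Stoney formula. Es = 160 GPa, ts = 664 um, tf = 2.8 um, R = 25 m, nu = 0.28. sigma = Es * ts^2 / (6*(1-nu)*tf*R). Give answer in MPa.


Step 1: Compute numerator: Es * ts^2 = 160 * 664^2 = 70543360 (GPa*um^2)
Step 2: Compute denominator (R in um): 6*(1-nu)*tf*R = 6*0.72*2.8*25e6 = 302400000.0 (um^2)
Step 3: sigma (GPa) = 70543360 / 302400000.0 = 2.33278e-01 GPa
Step 4: Convert to MPa (x1000): sigma = 233.3 MPa


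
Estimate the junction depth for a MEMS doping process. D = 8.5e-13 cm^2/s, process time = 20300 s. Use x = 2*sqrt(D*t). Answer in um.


Step 1: Compute D*t = 8.5e-13 * 20300 = 1.7255e-08 cm^2
Step 2: sqrt(D*t) = 1.31358e-04 cm
Step 3: x = 2 * 1.31358e-04 cm = 2.62716e-04 cm
Step 4: Convert to um (1 cm = 1e4 um): x = 2.627 um


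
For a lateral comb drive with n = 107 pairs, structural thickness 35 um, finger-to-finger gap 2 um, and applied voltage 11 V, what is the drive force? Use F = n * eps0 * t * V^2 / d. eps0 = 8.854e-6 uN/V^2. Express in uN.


Step 1: Parameters: n=107, eps0=8.854e-6 uN/V^2, t=35 um, V=11 V, d=2 um
Step 2: V^2 = 121
Step 3: F = 107 * 8.854e-6 * 35 * 121 / 2
F = 2.006 uN


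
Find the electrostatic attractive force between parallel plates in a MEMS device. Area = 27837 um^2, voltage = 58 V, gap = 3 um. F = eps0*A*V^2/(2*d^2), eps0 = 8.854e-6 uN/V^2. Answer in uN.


Step 1: Identify parameters.
eps0 = 8.854e-6 uN/V^2, A = 27837 um^2, V = 58 V, d = 3 um
Step 2: Compute V^2 = 58^2 = 3364
Step 3: Compute d^2 = 3^2 = 9
Step 4: F = 0.5 * 8.854e-6 * 27837 * 3364 / 9
F = 46.062 uN


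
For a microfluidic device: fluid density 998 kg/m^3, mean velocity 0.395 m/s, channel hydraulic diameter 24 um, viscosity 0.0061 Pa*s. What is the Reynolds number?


Step 1: Convert Dh to meters: Dh = 24e-6 m
Step 2: Re = rho * v * Dh / mu
Re = 998 * 0.395 * 24e-6 / 0.0061
Re = 1.551


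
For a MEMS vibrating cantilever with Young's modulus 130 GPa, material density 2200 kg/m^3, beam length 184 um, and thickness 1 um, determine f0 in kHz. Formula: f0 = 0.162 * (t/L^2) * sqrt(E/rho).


Step 1: Convert units to SI.
t_SI = 1e-6 m, L_SI = 184e-6 m
Step 2: Calculate sqrt(E/rho).
sqrt(130e9 / 2200) = 7687.06 m/s
Step 3: Compute f0.
f0 = 0.162 * 1e-6 / (184e-6)^2 * 7687.06 = 36782.4 Hz = 36.78 kHz


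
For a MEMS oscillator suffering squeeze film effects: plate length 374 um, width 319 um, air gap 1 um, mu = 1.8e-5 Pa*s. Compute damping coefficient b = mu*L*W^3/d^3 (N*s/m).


Step 1: Convert to SI.
L = 374e-6 m, W = 319e-6 m, d = 1e-6 m
Step 2: W^3 = (319e-6)^3 = 3.25e-11 m^3
Step 3: d^3 = (1e-6)^3 = 1.00e-18 m^3
Step 4: b = 1.8e-5 * 374e-6 * 3.25e-11 / 1.00e-18
b = 2.19e-01 N*s/m


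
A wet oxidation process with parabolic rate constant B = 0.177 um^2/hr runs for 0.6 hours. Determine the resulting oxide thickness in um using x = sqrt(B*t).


Step 1: Compute B*t = 0.177 * 0.6 = 0.1062
Step 2: x = sqrt(0.1062)
x = 0.326 um


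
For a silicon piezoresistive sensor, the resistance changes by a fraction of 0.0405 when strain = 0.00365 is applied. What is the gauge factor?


Step 1: Identify values.
dR/R = 0.0405, strain = 0.00365
Step 2: GF = (dR/R) / strain = 0.0405 / 0.00365
GF = 11.1


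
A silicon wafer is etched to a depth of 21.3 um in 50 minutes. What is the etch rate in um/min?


Step 1: Etch rate = depth / time
Step 2: rate = 21.3 / 50
rate = 0.426 um/min


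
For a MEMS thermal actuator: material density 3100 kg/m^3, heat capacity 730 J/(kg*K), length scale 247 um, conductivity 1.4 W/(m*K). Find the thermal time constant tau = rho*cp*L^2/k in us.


Step 1: Convert L to m: L = 247e-6 m
Step 2: L^2 = (247e-6)^2 = 6.1009e-08 m^2
Step 3: tau = 3100 * 730 * 6.1009e-08 / 1.4 = 9.861669071e-02 s
Step 4: Convert to microseconds (multiply by 1e6).
tau = 98616.691 us


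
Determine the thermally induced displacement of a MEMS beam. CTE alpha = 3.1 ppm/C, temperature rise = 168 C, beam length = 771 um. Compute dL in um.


Step 1: Convert CTE: alpha = 3.1 ppm/C = 3.1e-6 /C
Step 2: dL = 3.1e-6 * 168 * 771
dL = 0.4015 um


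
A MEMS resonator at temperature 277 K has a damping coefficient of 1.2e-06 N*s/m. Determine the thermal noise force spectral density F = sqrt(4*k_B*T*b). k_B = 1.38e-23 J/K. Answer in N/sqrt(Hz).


Step 1: Compute 4 * k_B * T * b
= 4 * 1.38e-23 * 277 * 1.2e-06
= 1.8348e-26 N^2/Hz
Step 2: F_noise = sqrt(1.8348e-26)
F_noise = 1.35e-13 N/sqrt(Hz)


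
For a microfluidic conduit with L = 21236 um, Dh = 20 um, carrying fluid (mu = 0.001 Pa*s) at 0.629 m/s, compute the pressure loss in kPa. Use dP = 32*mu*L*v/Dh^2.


Step 1: Convert to SI: L = 21236e-6 m, Dh = 20e-6 m
Step 2: dP = 32 * 0.001 * 21236e-6 * 0.629 / (20e-6)^2
Step 3: dP = 1068595.52 Pa
Step 4: Convert to kPa: dP = 1068.6 kPa


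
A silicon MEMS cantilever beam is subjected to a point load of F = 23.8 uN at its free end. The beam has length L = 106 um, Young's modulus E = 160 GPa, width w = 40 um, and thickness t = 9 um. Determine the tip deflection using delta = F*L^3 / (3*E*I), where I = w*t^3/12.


Step 1: Calculate the second moment of area.
I = w * t^3 / 12 = 40 * 9^3 / 12 = 2430.0 um^4
Step 2: Convert E to consistent units (1 GPa = 1000 uN/um^2).
E = 160 GPa = 160000 uN/um^2
Step 3: Calculate tip deflection.
delta = F * L^3 / (3 * E * I)
delta = 23.8 * 106^3 / (3 * 160000 * 2430.0)
delta = 0.0243 um


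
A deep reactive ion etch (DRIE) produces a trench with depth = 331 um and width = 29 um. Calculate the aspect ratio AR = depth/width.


Step 1: AR = depth / width
Step 2: AR = 331 / 29
AR = 11.4


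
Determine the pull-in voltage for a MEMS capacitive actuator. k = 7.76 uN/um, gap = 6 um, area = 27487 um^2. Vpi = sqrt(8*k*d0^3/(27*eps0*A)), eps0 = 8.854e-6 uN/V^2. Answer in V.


Step 1: Compute numerator: 8 * k * d0^3 = 8 * 7.76 * 6^3 = 13409.28
Step 2: Compute denominator: 27 * eps0 * A = 27 * 8.854e-6 * 27487 = 6.570987
Step 3: Vpi = sqrt(13409.28 / 6.570987)
Vpi = 45.17 V


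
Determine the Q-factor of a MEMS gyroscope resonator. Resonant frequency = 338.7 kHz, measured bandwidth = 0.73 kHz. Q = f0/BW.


Step 1: Q = f0 / bandwidth
Step 2: Q = 338.7 / 0.73
Q = 464.0


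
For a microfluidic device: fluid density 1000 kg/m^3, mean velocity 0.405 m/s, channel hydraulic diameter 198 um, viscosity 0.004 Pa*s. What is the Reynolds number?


Step 1: Convert Dh to meters: Dh = 198e-6 m
Step 2: Re = rho * v * Dh / mu
Re = 1000 * 0.405 * 198e-6 / 0.004
Re = 20.048


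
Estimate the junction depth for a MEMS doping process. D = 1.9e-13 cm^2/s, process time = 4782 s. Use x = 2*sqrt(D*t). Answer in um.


Step 1: Compute D*t = 1.9e-13 * 4782 = 9.0858e-10 cm^2
Step 2: sqrt(D*t) = 3.0143e-05 cm
Step 3: x = 2 * 3.0143e-05 cm = 6.0286e-05 cm
Step 4: Convert to um (1 cm = 1e4 um): x = 0.603 um


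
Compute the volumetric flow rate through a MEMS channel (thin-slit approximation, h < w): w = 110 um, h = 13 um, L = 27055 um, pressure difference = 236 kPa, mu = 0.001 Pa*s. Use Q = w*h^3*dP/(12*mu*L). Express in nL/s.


Step 1: Convert all dimensions to SI (meters).
w = 110e-6 m, h = 13e-6 m, L = 27055e-6 m, dP = 236e3 Pa
Step 2: Q = w * h^3 * dP / (12 * mu * L)
Q = 110e-6 * (13e-6)^3 * 236e3 / (12 * 0.001 * 27055e-6) = 1.7567338e-10 m^3/s
Step 3: Convert Q from m^3/s to nL/s (1 m^3 = 1e12 nL, so multiply by 1e12).
Q = 175.673 nL/s


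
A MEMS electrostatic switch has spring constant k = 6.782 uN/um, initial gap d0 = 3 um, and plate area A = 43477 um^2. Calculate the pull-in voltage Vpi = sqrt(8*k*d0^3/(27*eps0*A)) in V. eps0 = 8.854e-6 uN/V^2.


Step 1: Compute numerator: 8 * k * d0^3 = 8 * 6.782 * 3^3 = 1464.912
Step 2: Compute denominator: 27 * eps0 * A = 27 * 8.854e-6 * 43477 = 10.393525
Step 3: Vpi = sqrt(1464.912 / 10.393525)
Vpi = 11.87 V


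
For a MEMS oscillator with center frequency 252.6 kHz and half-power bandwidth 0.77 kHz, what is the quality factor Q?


Step 1: Q = f0 / bandwidth
Step 2: Q = 252.6 / 0.77
Q = 328.1


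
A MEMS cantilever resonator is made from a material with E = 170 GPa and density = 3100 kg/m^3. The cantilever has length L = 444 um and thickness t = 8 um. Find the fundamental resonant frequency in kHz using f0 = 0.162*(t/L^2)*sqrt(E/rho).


Step 1: Convert units to SI.
t_SI = 8e-6 m, L_SI = 444e-6 m
Step 2: Calculate sqrt(E/rho).
sqrt(170e9 / 3100) = 7405.32 m/s
Step 3: Compute f0.
f0 = 0.162 * 8e-6 / (444e-6)^2 * 7405.32 = 48683.6 Hz = 48.68 kHz


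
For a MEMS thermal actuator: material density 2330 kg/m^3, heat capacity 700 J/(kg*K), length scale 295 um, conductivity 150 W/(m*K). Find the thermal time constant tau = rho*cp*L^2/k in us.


Step 1: Convert L to m: L = 295e-6 m
Step 2: L^2 = (295e-6)^2 = 8.7025e-08 m^2
Step 3: tau = 2330 * 700 * 8.7025e-08 / 150 = 9.4625183e-04 s
Step 4: Convert to microseconds (multiply by 1e6).
tau = 946.252 us


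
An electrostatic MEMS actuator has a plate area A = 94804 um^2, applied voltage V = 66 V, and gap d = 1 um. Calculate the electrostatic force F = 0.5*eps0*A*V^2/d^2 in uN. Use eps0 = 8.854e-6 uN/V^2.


Step 1: Identify parameters.
eps0 = 8.854e-6 uN/V^2, A = 94804 um^2, V = 66 V, d = 1 um
Step 2: Compute V^2 = 66^2 = 4356
Step 3: Compute d^2 = 1^2 = 1
Step 4: F = 0.5 * 8.854e-6 * 94804 * 4356 / 1
F = 1828.201 uN


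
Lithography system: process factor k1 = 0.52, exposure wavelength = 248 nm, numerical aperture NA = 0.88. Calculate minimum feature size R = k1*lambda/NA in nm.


Step 1: Identify values: k1 = 0.52, lambda = 248 nm, NA = 0.88
Step 2: R = k1 * lambda / NA
R = 0.52 * 248 / 0.88
R = 146.5 nm


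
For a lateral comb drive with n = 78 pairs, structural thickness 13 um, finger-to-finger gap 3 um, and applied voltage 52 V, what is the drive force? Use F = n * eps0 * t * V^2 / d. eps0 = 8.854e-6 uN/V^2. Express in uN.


Step 1: Parameters: n=78, eps0=8.854e-6 uN/V^2, t=13 um, V=52 V, d=3 um
Step 2: V^2 = 2704
Step 3: F = 78 * 8.854e-6 * 13 * 2704 / 3
F = 8.092 uN


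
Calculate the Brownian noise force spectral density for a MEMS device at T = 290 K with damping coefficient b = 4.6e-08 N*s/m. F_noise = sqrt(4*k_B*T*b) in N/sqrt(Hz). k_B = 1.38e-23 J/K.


Step 1: Compute 4 * k_B * T * b
= 4 * 1.38e-23 * 290 * 4.6e-08
= 7.3637e-28 N^2/Hz
Step 2: F_noise = sqrt(7.3637e-28)
F_noise = 2.71e-14 N/sqrt(Hz)


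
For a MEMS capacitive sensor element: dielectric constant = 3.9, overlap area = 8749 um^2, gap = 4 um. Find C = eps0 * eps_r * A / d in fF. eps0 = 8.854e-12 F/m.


Step 1: Convert area to m^2: A = 8749e-12 m^2
Step 2: Convert gap to m: d = 4e-6 m
Step 3: C = eps0 * eps_r * A / d
C = 8.854e-12 * 3.9 * 8749e-12 / 4e-6
Step 4: Convert to fF (multiply by 1e15).
C = 75.53 fF


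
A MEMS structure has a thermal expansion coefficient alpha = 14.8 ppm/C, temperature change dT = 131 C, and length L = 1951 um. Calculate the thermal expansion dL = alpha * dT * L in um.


Step 1: Convert CTE: alpha = 14.8 ppm/C = 14.8e-6 /C
Step 2: dL = 14.8e-6 * 131 * 1951
dL = 3.7826 um


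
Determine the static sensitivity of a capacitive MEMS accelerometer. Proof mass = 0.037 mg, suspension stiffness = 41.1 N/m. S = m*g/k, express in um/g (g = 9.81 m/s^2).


Step 1: Convert mass: m = 0.037 mg = 3.70e-08 kg
Step 2: S = m * g / k = 3.70e-08 * 9.81 / 41.1
Step 3: S = 8.83e-09 m/g
Step 4: Convert to um/g: S = 0.009 um/g


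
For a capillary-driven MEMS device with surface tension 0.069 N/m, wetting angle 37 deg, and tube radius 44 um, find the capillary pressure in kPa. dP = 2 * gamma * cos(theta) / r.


Step 1: cos(37 deg) = 0.7986
Step 2: Convert r to m: r = 44e-6 m
Step 3: dP = 2 * 0.069 * 0.7986 / 44e-6 = 2504.7 Pa
Step 4: Convert Pa to kPa (divide by 1000).
dP = 2.5 kPa


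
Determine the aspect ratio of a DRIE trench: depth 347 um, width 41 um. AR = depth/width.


Step 1: AR = depth / width
Step 2: AR = 347 / 41
AR = 8.5


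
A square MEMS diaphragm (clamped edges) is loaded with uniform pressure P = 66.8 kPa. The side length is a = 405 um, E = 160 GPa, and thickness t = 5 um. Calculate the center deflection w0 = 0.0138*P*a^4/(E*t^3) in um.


Step 1: Convert pressure to compatible units (E is in GPa, so P in GPa).
P = 66.8 kPa = 66.8e-6 GPa
Step 2: Compute numerator: 0.0138 * P * a^4.
a^4 = 405^4 = 26904200625
numerator = 0.0138 * 66.8e-6 * 26904200625 = 2.480137e+04
Step 3: Compute denominator: E * t^3 = 160 * 5^3 = 20000
Step 4: w0 = numerator / denominator = 2.480137e+04 / 20000 = 1.2401 um


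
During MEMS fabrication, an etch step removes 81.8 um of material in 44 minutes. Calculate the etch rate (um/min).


Step 1: Etch rate = depth / time
Step 2: rate = 81.8 / 44
rate = 1.859 um/min


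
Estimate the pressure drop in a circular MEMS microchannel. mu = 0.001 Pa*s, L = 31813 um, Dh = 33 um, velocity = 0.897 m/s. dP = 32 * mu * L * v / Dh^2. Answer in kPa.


Step 1: Convert to SI: L = 31813e-6 m, Dh = 33e-6 m
Step 2: dP = 32 * 0.001 * 31813e-6 * 0.897 / (33e-6)^2
Step 3: dP = 838531.09 Pa
Step 4: Convert to kPa: dP = 838.53 kPa


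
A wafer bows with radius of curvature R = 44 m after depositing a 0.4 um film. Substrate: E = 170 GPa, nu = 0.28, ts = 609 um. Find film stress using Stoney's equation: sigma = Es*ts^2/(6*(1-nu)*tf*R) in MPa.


Step 1: Compute numerator: Es * ts^2 = 170 * 609^2 = 63049770 (GPa*um^2)
Step 2: Compute denominator (R in um): 6*(1-nu)*tf*R = 6*0.72*0.4*44e6 = 76032000.0 (um^2)
Step 3: sigma (GPa) = 63049770 / 76032000.0 = 8.29253e-01 GPa
Step 4: Convert to MPa (x1000): sigma = 829.3 MPa


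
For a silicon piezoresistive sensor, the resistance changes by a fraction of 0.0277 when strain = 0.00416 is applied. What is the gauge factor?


Step 1: Identify values.
dR/R = 0.0277, strain = 0.00416
Step 2: GF = (dR/R) / strain = 0.0277 / 0.00416
GF = 6.7


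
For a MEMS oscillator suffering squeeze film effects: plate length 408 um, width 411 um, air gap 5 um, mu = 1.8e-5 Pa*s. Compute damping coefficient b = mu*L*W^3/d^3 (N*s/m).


Step 1: Convert to SI.
L = 408e-6 m, W = 411e-6 m, d = 5e-6 m
Step 2: W^3 = (411e-6)^3 = 6.94e-11 m^3
Step 3: d^3 = (5e-6)^3 = 1.25e-16 m^3
Step 4: b = 1.8e-5 * 408e-6 * 6.94e-11 / 1.25e-16
b = 4.08e-03 N*s/m


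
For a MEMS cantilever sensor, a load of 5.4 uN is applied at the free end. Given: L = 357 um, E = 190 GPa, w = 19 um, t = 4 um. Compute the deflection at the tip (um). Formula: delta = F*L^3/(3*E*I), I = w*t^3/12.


Step 1: Calculate the second moment of area.
I = w * t^3 / 12 = 19 * 4^3 / 12 = 101.3333 um^4
Step 2: Convert E to consistent units (1 GPa = 1000 uN/um^2).
E = 190 GPa = 190000 uN/um^2
Step 3: Calculate tip deflection.
delta = F * L^3 / (3 * E * I)
delta = 5.4 * 357^3 / (3 * 190000 * 101.3333)
delta = 4.2537 um


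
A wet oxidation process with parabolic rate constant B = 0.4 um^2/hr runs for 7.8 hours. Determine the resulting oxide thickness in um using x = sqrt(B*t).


Step 1: Compute B*t = 0.4 * 7.8 = 3.12
Step 2: x = sqrt(3.12)
x = 1.766 um


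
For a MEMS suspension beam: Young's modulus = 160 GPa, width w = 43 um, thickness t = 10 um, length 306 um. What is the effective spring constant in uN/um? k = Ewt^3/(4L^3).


Step 1: Convert E to consistent units (1 GPa = 1000 uN/um^2).
E = 160 GPa = 160000 uN/um^2
Step 2: Compute t^3 = 10^3 = 1000
Step 3: Compute L^3 = 306^3 = 28652616
Step 4: k = 160000 * 43 * 1000 / (4 * 28652616)
k = 60.0294 uN/um


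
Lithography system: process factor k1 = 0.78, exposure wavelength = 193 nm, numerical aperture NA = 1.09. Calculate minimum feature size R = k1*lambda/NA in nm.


Step 1: Identify values: k1 = 0.78, lambda = 193 nm, NA = 1.09
Step 2: R = k1 * lambda / NA
R = 0.78 * 193 / 1.09
R = 138.1 nm


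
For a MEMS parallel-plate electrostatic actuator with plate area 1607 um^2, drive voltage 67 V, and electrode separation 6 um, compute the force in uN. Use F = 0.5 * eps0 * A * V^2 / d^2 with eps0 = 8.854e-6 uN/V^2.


Step 1: Identify parameters.
eps0 = 8.854e-6 uN/V^2, A = 1607 um^2, V = 67 V, d = 6 um
Step 2: Compute V^2 = 67^2 = 4489
Step 3: Compute d^2 = 6^2 = 36
Step 4: F = 0.5 * 8.854e-6 * 1607 * 4489 / 36
F = 0.887 uN


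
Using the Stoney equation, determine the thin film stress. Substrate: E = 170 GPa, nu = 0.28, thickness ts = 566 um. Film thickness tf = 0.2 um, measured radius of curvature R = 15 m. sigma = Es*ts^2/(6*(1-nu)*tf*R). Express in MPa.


Step 1: Compute numerator: Es * ts^2 = 170 * 566^2 = 54460520 (GPa*um^2)
Step 2: Compute denominator (R in um): 6*(1-nu)*tf*R = 6*0.72*0.2*15e6 = 12960000.0 (um^2)
Step 3: sigma (GPa) = 54460520 / 12960000.0 = 4.202201e+00 GPa
Step 4: Convert to MPa (x1000): sigma = 4202.2 MPa


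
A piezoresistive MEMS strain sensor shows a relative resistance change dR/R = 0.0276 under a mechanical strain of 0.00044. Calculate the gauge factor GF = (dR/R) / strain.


Step 1: Identify values.
dR/R = 0.0276, strain = 0.00044
Step 2: GF = (dR/R) / strain = 0.0276 / 0.00044
GF = 62.7


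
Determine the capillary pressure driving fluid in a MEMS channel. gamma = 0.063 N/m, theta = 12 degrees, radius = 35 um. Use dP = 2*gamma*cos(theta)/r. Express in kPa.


Step 1: cos(12 deg) = 0.9781
Step 2: Convert r to m: r = 35e-6 m
Step 3: dP = 2 * 0.063 * 0.9781 / 35e-6 = 3521.2 Pa
Step 4: Convert Pa to kPa (divide by 1000).
dP = 3.52 kPa


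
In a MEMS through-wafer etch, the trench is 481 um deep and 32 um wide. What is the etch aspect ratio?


Step 1: AR = depth / width
Step 2: AR = 481 / 32
AR = 15.0


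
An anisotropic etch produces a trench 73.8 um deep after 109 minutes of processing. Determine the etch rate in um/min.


Step 1: Etch rate = depth / time
Step 2: rate = 73.8 / 109
rate = 0.677 um/min


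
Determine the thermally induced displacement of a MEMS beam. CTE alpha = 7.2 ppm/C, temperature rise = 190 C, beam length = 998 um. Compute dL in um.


Step 1: Convert CTE: alpha = 7.2 ppm/C = 7.2e-6 /C
Step 2: dL = 7.2e-6 * 190 * 998
dL = 1.3653 um


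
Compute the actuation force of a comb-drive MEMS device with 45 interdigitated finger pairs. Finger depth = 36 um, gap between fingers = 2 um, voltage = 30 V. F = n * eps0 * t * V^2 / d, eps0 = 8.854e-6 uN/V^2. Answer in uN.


Step 1: Parameters: n=45, eps0=8.854e-6 uN/V^2, t=36 um, V=30 V, d=2 um
Step 2: V^2 = 900
Step 3: F = 45 * 8.854e-6 * 36 * 900 / 2
F = 6.455 uN


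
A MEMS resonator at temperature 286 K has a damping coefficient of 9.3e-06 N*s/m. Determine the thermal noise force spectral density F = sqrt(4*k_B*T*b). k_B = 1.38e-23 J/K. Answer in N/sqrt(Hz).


Step 1: Compute 4 * k_B * T * b
= 4 * 1.38e-23 * 286 * 9.3e-06
= 1.4682e-25 N^2/Hz
Step 2: F_noise = sqrt(1.4682e-25)
F_noise = 3.83e-13 N/sqrt(Hz)


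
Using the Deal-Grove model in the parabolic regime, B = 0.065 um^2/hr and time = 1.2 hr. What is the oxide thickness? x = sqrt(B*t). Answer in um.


Step 1: Compute B*t = 0.065 * 1.2 = 0.078
Step 2: x = sqrt(0.078)
x = 0.279 um


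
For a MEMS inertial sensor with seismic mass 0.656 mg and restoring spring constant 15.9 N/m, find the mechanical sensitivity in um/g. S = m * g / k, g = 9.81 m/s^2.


Step 1: Convert mass: m = 0.656 mg = 6.56e-07 kg
Step 2: S = m * g / k = 6.56e-07 * 9.81 / 15.9
Step 3: S = 4.05e-07 m/g
Step 4: Convert to um/g: S = 0.405 um/g


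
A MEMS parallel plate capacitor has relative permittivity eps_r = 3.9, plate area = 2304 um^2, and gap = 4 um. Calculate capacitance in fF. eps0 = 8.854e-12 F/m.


Step 1: Convert area to m^2: A = 2304e-12 m^2
Step 2: Convert gap to m: d = 4e-6 m
Step 3: C = eps0 * eps_r * A / d
C = 8.854e-12 * 3.9 * 2304e-12 / 4e-6
Step 4: Convert to fF (multiply by 1e15).
C = 19.89 fF


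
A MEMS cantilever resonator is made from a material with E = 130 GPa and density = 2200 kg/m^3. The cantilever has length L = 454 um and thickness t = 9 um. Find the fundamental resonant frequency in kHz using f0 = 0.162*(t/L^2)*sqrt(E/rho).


Step 1: Convert units to SI.
t_SI = 9e-6 m, L_SI = 454e-6 m
Step 2: Calculate sqrt(E/rho).
sqrt(130e9 / 2200) = 7687.06 m/s
Step 3: Compute f0.
f0 = 0.162 * 9e-6 / (454e-6)^2 * 7687.06 = 54375.9 Hz = 54.38 kHz


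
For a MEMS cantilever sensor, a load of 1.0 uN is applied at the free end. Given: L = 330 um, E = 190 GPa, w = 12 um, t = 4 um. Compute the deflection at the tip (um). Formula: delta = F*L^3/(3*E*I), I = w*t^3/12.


Step 1: Calculate the second moment of area.
I = w * t^3 / 12 = 12 * 4^3 / 12 = 64.0 um^4
Step 2: Convert E to consistent units (1 GPa = 1000 uN/um^2).
E = 190 GPa = 190000 uN/um^2
Step 3: Calculate tip deflection.
delta = F * L^3 / (3 * E * I)
delta = 1.0 * 330^3 / (3 * 190000 * 64.0)
delta = 0.9851 um


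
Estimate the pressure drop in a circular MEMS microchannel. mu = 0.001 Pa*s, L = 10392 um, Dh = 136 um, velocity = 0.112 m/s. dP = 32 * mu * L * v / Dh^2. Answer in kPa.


Step 1: Convert to SI: L = 10392e-6 m, Dh = 136e-6 m
Step 2: dP = 32 * 0.001 * 10392e-6 * 0.112 / (136e-6)^2
Step 3: dP = 2013.67 Pa
Step 4: Convert to kPa: dP = 2.01 kPa


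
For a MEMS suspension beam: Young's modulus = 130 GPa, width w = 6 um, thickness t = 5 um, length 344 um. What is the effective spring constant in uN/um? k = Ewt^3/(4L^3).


Step 1: Convert E to consistent units (1 GPa = 1000 uN/um^2).
E = 130 GPa = 130000 uN/um^2
Step 2: Compute t^3 = 5^3 = 125
Step 3: Compute L^3 = 344^3 = 40707584
Step 4: k = 130000 * 6 * 125 / (4 * 40707584)
k = 0.5988 uN/um


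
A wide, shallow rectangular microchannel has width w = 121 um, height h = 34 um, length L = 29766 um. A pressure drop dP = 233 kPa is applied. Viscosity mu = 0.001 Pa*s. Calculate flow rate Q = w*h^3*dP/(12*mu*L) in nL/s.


Step 1: Convert all dimensions to SI (meters).
w = 121e-6 m, h = 34e-6 m, L = 29766e-6 m, dP = 233e3 Pa
Step 2: Q = w * h^3 * dP / (12 * mu * L)
Q = 121e-6 * (34e-6)^3 * 233e3 / (12 * 0.001 * 29766e-6) = 3.10224661e-09 m^3/s
Step 3: Convert Q from m^3/s to nL/s (1 m^3 = 1e12 nL, so multiply by 1e12).
Q = 3102.247 nL/s


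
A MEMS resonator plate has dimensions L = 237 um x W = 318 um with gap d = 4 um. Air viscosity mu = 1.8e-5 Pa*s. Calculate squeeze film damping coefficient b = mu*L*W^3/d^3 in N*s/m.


Step 1: Convert to SI.
L = 237e-6 m, W = 318e-6 m, d = 4e-6 m
Step 2: W^3 = (318e-6)^3 = 3.22e-11 m^3
Step 3: d^3 = (4e-6)^3 = 6.40e-17 m^3
Step 4: b = 1.8e-5 * 237e-6 * 3.22e-11 / 6.40e-17
b = 2.14e-03 N*s/m


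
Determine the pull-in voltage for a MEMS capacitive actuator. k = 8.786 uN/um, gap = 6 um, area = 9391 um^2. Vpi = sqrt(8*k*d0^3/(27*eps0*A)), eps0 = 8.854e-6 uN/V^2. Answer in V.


Step 1: Compute numerator: 8 * k * d0^3 = 8 * 8.786 * 6^3 = 15182.208
Step 2: Compute denominator: 27 * eps0 * A = 27 * 8.854e-6 * 9391 = 2.244994
Step 3: Vpi = sqrt(15182.208 / 2.244994)
Vpi = 82.24 V


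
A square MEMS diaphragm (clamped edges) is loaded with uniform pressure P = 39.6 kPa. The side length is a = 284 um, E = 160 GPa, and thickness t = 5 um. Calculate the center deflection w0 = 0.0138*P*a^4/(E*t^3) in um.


Step 1: Convert pressure to compatible units (E is in GPa, so P in GPa).
P = 39.6 kPa = 39.6e-6 GPa
Step 2: Compute numerator: 0.0138 * P * a^4.
a^4 = 284^4 = 6505390336
numerator = 0.0138 * 39.6e-6 * 6505390336 = 3.55507e+03
Step 3: Compute denominator: E * t^3 = 160 * 5^3 = 20000
Step 4: w0 = numerator / denominator = 3.55507e+03 / 20000 = 0.1778 um


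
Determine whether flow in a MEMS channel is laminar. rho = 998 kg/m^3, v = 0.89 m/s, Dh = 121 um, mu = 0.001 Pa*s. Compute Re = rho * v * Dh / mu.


Step 1: Convert Dh to meters: Dh = 121e-6 m
Step 2: Re = rho * v * Dh / mu
Re = 998 * 0.89 * 121e-6 / 0.001
Re = 107.475
Since Re = 107.475 is below ~2300, the flow is laminar.


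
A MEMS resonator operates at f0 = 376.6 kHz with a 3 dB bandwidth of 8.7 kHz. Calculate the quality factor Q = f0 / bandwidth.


Step 1: Q = f0 / bandwidth
Step 2: Q = 376.6 / 8.7
Q = 43.3


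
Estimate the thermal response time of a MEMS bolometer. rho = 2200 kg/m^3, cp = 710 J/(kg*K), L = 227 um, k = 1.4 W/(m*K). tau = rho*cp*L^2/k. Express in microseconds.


Step 1: Convert L to m: L = 227e-6 m
Step 2: L^2 = (227e-6)^2 = 5.1529e-08 m^2
Step 3: tau = 2200 * 710 * 5.1529e-08 / 1.4 = 5.749164143e-02 s
Step 4: Convert to microseconds (multiply by 1e6).
tau = 57491.641 us


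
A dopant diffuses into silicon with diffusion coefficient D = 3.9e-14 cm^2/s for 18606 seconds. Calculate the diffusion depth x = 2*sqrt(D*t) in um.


Step 1: Compute D*t = 3.9e-14 * 18606 = 7.25634e-10 cm^2
Step 2: sqrt(D*t) = 2.6938e-05 cm
Step 3: x = 2 * 2.6938e-05 cm = 5.3876e-05 cm
Step 4: Convert to um (1 cm = 1e4 um): x = 0.539 um


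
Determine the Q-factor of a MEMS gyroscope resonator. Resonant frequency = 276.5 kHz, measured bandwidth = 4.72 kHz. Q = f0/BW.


Step 1: Q = f0 / bandwidth
Step 2: Q = 276.5 / 4.72
Q = 58.6


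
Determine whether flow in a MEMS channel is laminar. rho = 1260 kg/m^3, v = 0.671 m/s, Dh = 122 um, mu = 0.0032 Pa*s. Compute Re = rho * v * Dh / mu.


Step 1: Convert Dh to meters: Dh = 122e-6 m
Step 2: Re = rho * v * Dh / mu
Re = 1260 * 0.671 * 122e-6 / 0.0032
Re = 32.233
Since Re = 32.233 is below ~2300, the flow is laminar.


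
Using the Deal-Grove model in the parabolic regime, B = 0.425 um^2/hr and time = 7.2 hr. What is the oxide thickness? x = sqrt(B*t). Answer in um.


Step 1: Compute B*t = 0.425 * 7.2 = 3.06
Step 2: x = sqrt(3.06)
x = 1.749 um


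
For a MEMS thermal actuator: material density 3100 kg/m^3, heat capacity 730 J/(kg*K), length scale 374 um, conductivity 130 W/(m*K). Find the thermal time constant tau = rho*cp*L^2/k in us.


Step 1: Convert L to m: L = 374e-6 m
Step 2: L^2 = (374e-6)^2 = 1.39876e-07 m^2
Step 3: tau = 3100 * 730 * 1.39876e-07 / 130 = 2.43491837e-03 s
Step 4: Convert to microseconds (multiply by 1e6).
tau = 2434.918 us


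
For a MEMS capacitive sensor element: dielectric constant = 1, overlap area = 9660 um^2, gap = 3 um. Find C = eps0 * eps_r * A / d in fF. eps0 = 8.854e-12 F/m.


Step 1: Convert area to m^2: A = 9660e-12 m^2
Step 2: Convert gap to m: d = 3e-6 m
Step 3: C = eps0 * eps_r * A / d
C = 8.854e-12 * 1 * 9660e-12 / 3e-6
Step 4: Convert to fF (multiply by 1e15).
C = 28.51 fF


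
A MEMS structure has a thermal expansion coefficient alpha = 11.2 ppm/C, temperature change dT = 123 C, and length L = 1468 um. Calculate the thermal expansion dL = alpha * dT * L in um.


Step 1: Convert CTE: alpha = 11.2 ppm/C = 11.2e-6 /C
Step 2: dL = 11.2e-6 * 123 * 1468
dL = 2.0223 um


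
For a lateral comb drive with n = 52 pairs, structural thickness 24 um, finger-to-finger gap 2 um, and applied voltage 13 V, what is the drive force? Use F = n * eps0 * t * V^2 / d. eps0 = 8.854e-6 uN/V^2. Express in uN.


Step 1: Parameters: n=52, eps0=8.854e-6 uN/V^2, t=24 um, V=13 V, d=2 um
Step 2: V^2 = 169
Step 3: F = 52 * 8.854e-6 * 24 * 169 / 2
F = 0.934 uN


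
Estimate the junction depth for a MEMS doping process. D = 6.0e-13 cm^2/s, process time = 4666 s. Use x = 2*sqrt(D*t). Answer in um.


Step 1: Compute D*t = 6.0e-13 * 4666 = 2.7996e-09 cm^2
Step 2: sqrt(D*t) = 5.29112e-05 cm
Step 3: x = 2 * 5.29112e-05 cm = 1.058224e-04 cm
Step 4: Convert to um (1 cm = 1e4 um): x = 1.058 um


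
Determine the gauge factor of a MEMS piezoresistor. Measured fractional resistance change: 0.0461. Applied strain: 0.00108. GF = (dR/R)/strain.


Step 1: Identify values.
dR/R = 0.0461, strain = 0.00108
Step 2: GF = (dR/R) / strain = 0.0461 / 0.00108
GF = 42.7


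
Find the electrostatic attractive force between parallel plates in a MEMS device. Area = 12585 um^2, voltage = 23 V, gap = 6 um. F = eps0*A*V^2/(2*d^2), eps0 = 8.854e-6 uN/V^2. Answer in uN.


Step 1: Identify parameters.
eps0 = 8.854e-6 uN/V^2, A = 12585 um^2, V = 23 V, d = 6 um
Step 2: Compute V^2 = 23^2 = 529
Step 3: Compute d^2 = 6^2 = 36
Step 4: F = 0.5 * 8.854e-6 * 12585 * 529 / 36
F = 0.819 uN


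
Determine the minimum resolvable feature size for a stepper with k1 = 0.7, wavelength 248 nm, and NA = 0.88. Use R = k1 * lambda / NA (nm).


Step 1: Identify values: k1 = 0.7, lambda = 248 nm, NA = 0.88
Step 2: R = k1 * lambda / NA
R = 0.7 * 248 / 0.88
R = 197.3 nm


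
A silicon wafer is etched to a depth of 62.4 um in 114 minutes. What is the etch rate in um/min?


Step 1: Etch rate = depth / time
Step 2: rate = 62.4 / 114
rate = 0.547 um/min


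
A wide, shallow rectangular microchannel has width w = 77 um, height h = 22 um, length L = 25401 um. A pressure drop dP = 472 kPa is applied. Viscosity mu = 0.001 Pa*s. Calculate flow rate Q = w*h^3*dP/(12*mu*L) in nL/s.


Step 1: Convert all dimensions to SI (meters).
w = 77e-6 m, h = 22e-6 m, L = 25401e-6 m, dP = 472e3 Pa
Step 2: Q = w * h^3 * dP / (12 * mu * L)
Q = 77e-6 * (22e-6)^3 * 472e3 / (12 * 0.001 * 25401e-6) = 1.26960524e-09 m^3/s
Step 3: Convert Q from m^3/s to nL/s (1 m^3 = 1e12 nL, so multiply by 1e12).
Q = 1269.605 nL/s


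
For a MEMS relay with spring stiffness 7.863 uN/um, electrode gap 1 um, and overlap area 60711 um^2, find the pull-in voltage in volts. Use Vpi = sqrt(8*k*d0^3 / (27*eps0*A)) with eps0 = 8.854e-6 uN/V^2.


Step 1: Compute numerator: 8 * k * d0^3 = 8 * 7.863 * 1^3 = 62.904
Step 2: Compute denominator: 27 * eps0 * A = 27 * 8.854e-6 * 60711 = 14.51345
Step 3: Vpi = sqrt(62.904 / 14.51345)
Vpi = 2.08 V


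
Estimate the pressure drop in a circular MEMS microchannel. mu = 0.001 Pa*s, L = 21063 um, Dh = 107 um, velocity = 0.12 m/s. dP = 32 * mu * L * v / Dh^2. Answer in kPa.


Step 1: Convert to SI: L = 21063e-6 m, Dh = 107e-6 m
Step 2: dP = 32 * 0.001 * 21063e-6 * 0.12 / (107e-6)^2
Step 3: dP = 7064.54 Pa
Step 4: Convert to kPa: dP = 7.06 kPa


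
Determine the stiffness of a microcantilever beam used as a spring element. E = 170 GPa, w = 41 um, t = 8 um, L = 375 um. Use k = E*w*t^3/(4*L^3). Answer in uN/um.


Step 1: Convert E to consistent units (1 GPa = 1000 uN/um^2).
E = 170 GPa = 170000 uN/um^2
Step 2: Compute t^3 = 8^3 = 512
Step 3: Compute L^3 = 375^3 = 52734375
Step 4: k = 170000 * 41 * 512 / (4 * 52734375)
k = 16.918 uN/um


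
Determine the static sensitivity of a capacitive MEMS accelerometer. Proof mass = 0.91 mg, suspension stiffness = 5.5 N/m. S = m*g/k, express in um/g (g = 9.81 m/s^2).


Step 1: Convert mass: m = 0.91 mg = 9.10e-07 kg
Step 2: S = m * g / k = 9.10e-07 * 9.81 / 5.5
Step 3: S = 1.62e-06 m/g
Step 4: Convert to um/g: S = 1.623 um/g
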